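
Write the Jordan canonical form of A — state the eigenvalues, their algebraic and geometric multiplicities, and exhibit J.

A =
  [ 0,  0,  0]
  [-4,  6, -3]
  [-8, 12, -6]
J_2(0) ⊕ J_1(0)

The characteristic polynomial is
  det(x·I − A) = x^3

Eigenvalues and multiplicities (the geometric multiplicity of λ is n − rank(A − λI), which equals the number of Jordan blocks for λ):
  λ = 0: algebraic multiplicity = 3, geometric multiplicity = 2

Determining the block sizes for each eigenvalue:
  λ = 0: 2 blocks summing to 3 forces exactly one block of size 2 and the rest size 1 → block sizes [2, 1]

Assembling the blocks gives a Jordan form
J =
  [0, 1, 0]
  [0, 0, 0]
  [0, 0, 0]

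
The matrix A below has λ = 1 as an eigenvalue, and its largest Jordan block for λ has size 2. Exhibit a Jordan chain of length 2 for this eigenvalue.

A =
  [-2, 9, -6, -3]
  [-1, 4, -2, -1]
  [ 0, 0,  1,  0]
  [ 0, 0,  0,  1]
A Jordan chain for λ = 1 of length 2:
v_1 = (-3, -1, 0, 0)ᵀ
v_2 = (1, 0, 0, 0)ᵀ

Let N = A − (1)·I. We want v_2 with N^2 v_2 = 0 but N^1 v_2 ≠ 0; then v_{j-1} := N · v_j for j = 2, …, 2.

Pick v_2 = (1, 0, 0, 0)ᵀ.
Then v_1 = N · v_2 = (-3, -1, 0, 0)ᵀ.

Sanity check: (A − (1)·I) v_1 = (0, 0, 0, 0)ᵀ = 0. ✓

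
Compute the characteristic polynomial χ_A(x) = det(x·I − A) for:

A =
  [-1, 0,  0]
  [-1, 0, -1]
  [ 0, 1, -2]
x^3 + 3*x^2 + 3*x + 1

Expanding det(x·I − A) (e.g. by cofactor expansion or by noting that A is similar to its Jordan form J, which has the same characteristic polynomial as A) gives
  χ_A(x) = x^3 + 3*x^2 + 3*x + 1
which factors as (x + 1)^3. The eigenvalues (with algebraic multiplicities) are λ = -1 with multiplicity 3.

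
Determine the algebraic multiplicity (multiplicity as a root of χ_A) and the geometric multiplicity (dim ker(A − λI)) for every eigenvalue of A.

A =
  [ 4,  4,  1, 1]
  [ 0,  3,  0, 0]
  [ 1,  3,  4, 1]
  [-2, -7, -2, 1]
λ = 3: alg = 4, geom = 2

Step 1 — factor the characteristic polynomial to read off the algebraic multiplicities:
  χ_A(x) = (x - 3)^4

Step 2 — compute geometric multiplicities via the rank-nullity identity g(λ) = n − rank(A − λI):
  rank(A − (3)·I) = 2, so dim ker(A − (3)·I) = n − 2 = 2

Summary:
  λ = 3: algebraic multiplicity = 4, geometric multiplicity = 2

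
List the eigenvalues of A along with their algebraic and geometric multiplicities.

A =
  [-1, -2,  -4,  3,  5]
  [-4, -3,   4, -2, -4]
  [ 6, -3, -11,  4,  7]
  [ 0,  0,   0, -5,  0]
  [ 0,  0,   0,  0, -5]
λ = -5: alg = 5, geom = 3

Step 1 — factor the characteristic polynomial to read off the algebraic multiplicities:
  χ_A(x) = (x + 5)^5

Step 2 — compute geometric multiplicities via the rank-nullity identity g(λ) = n − rank(A − λI):
  rank(A − (-5)·I) = 2, so dim ker(A − (-5)·I) = n − 2 = 3

Summary:
  λ = -5: algebraic multiplicity = 5, geometric multiplicity = 3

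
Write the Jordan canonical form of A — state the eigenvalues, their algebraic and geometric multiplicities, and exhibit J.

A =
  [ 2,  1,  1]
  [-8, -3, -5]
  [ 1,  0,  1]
J_3(0)

The characteristic polynomial is
  det(x·I − A) = x^3

Eigenvalues and multiplicities (the geometric multiplicity of λ is n − rank(A − λI), which equals the number of Jordan blocks for λ):
  λ = 0: algebraic multiplicity = 3, geometric multiplicity = 1

Determining the block sizes for each eigenvalue:
  λ = 0: one block (gm = 1), so the single block has size am = 3 → block sizes [3]

Assembling the blocks gives a Jordan form
J =
  [0, 1, 0]
  [0, 0, 1]
  [0, 0, 0]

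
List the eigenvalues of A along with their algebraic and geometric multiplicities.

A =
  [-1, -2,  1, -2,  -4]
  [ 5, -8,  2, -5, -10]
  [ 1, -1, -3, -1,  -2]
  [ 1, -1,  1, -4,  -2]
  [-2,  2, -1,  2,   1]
λ = -3: alg = 5, geom = 3

Step 1 — factor the characteristic polynomial to read off the algebraic multiplicities:
  χ_A(x) = (x + 3)^5

Step 2 — compute geometric multiplicities via the rank-nullity identity g(λ) = n − rank(A − λI):
  rank(A − (-3)·I) = 2, so dim ker(A − (-3)·I) = n − 2 = 3

Summary:
  λ = -3: algebraic multiplicity = 5, geometric multiplicity = 3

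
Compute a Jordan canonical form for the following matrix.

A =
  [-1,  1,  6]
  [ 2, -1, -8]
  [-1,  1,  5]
J_3(1)

The characteristic polynomial is
  det(x·I − A) = x^3 - 3*x^2 + 3*x - 1 = (x - 1)^3

Eigenvalues and multiplicities (the geometric multiplicity of λ is n − rank(A − λI), which equals the number of Jordan blocks for λ):
  λ = 1: algebraic multiplicity = 3, geometric multiplicity = 1

Determining the block sizes for each eigenvalue:
  λ = 1: one block (gm = 1), so the single block has size am = 3 → block sizes [3]

Assembling the blocks gives a Jordan form
J =
  [1, 1, 0]
  [0, 1, 1]
  [0, 0, 1]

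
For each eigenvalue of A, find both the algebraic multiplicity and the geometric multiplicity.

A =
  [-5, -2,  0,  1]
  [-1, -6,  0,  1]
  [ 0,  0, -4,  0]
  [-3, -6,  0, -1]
λ = -4: alg = 4, geom = 3

Step 1 — factor the characteristic polynomial to read off the algebraic multiplicities:
  χ_A(x) = (x + 4)^4

Step 2 — compute geometric multiplicities via the rank-nullity identity g(λ) = n − rank(A − λI):
  rank(A − (-4)·I) = 1, so dim ker(A − (-4)·I) = n − 1 = 3

Summary:
  λ = -4: algebraic multiplicity = 4, geometric multiplicity = 3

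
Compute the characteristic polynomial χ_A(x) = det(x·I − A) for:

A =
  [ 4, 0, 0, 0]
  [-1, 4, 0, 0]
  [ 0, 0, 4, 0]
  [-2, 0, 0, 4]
x^4 - 16*x^3 + 96*x^2 - 256*x + 256

Expanding det(x·I − A) (e.g. by cofactor expansion or by noting that A is similar to its Jordan form J, which has the same characteristic polynomial as A) gives
  χ_A(x) = x^4 - 16*x^3 + 96*x^2 - 256*x + 256
which factors as (x - 4)^4. The eigenvalues (with algebraic multiplicities) are λ = 4 with multiplicity 4.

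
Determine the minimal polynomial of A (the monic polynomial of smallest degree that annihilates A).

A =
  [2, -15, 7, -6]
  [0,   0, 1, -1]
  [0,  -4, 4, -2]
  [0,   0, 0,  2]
x^3 - 6*x^2 + 12*x - 8

The characteristic polynomial is χ_A(x) = (x - 2)^4, so the eigenvalues are known. The minimal polynomial is
  m_A(x) = Π_λ (x − λ)^{k_λ}
where k_λ is the size of the *largest* Jordan block for λ (equivalently, the smallest k with (A − λI)^k v = 0 for every generalised eigenvector v of λ).

  λ = 2: largest Jordan block has size 3, contributing (x − 2)^3

So m_A(x) = (x - 2)^3 = x^3 - 6*x^2 + 12*x - 8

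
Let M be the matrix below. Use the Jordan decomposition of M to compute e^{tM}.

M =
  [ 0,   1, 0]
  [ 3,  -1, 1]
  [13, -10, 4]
e^{tM} =
  [2*t^2*exp(t) - t*exp(t) + exp(t), -3*t^2*exp(t)/2 + t*exp(t), t^2*exp(t)/2]
  [2*t^2*exp(t) + 3*t*exp(t), -3*t^2*exp(t)/2 - 2*t*exp(t) + exp(t), t^2*exp(t)/2 + t*exp(t)]
  [-2*t^2*exp(t) + 13*t*exp(t), 3*t^2*exp(t)/2 - 10*t*exp(t), -t^2*exp(t)/2 + 3*t*exp(t) + exp(t)]

Strategy: write M = P · J · P⁻¹ where J is a Jordan canonical form, so e^{tM} = P · e^{tJ} · P⁻¹, and e^{tJ} can be computed block-by-block.

M has Jordan form
J =
  [1, 1, 0]
  [0, 1, 1]
  [0, 0, 1]
(up to reordering of blocks).

Per-block formulas:
  For a 3×3 Jordan block J_3(1): exp(t · J_3(1)) = e^(1t)·(I + t·N + (t^2/2)·N^2), where N is the 3×3 nilpotent shift.

After assembling e^{tJ} and conjugating by P, we get:

e^{tM} =
  [2*t^2*exp(t) - t*exp(t) + exp(t), -3*t^2*exp(t)/2 + t*exp(t), t^2*exp(t)/2]
  [2*t^2*exp(t) + 3*t*exp(t), -3*t^2*exp(t)/2 - 2*t*exp(t) + exp(t), t^2*exp(t)/2 + t*exp(t)]
  [-2*t^2*exp(t) + 13*t*exp(t), 3*t^2*exp(t)/2 - 10*t*exp(t), -t^2*exp(t)/2 + 3*t*exp(t) + exp(t)]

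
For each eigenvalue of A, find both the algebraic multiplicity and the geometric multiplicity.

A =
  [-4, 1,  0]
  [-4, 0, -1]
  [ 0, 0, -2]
λ = -2: alg = 3, geom = 1

Step 1 — factor the characteristic polynomial to read off the algebraic multiplicities:
  χ_A(x) = (x + 2)^3

Step 2 — compute geometric multiplicities via the rank-nullity identity g(λ) = n − rank(A − λI):
  rank(A − (-2)·I) = 2, so dim ker(A − (-2)·I) = n − 2 = 1

Summary:
  λ = -2: algebraic multiplicity = 3, geometric multiplicity = 1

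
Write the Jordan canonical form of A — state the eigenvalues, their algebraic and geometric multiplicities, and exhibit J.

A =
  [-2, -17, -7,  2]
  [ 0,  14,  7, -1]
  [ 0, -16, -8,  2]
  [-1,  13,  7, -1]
J_3(-1) ⊕ J_1(6)

The characteristic polynomial is
  det(x·I − A) = x^4 - 3*x^3 - 15*x^2 - 17*x - 6 = (x - 6)*(x + 1)^3

Eigenvalues and multiplicities (the geometric multiplicity of λ is n − rank(A − λI), which equals the number of Jordan blocks for λ):
  λ = -1: algebraic multiplicity = 3, geometric multiplicity = 1
  λ = 6: algebraic multiplicity = 1, geometric multiplicity = 1

Determining the block sizes for each eigenvalue:
  λ = -1: one block (gm = 1), so the single block has size am = 3 → block sizes [3]
  λ = 6: one block (gm = 1), so the single block has size am = 1 → block sizes [1]

Assembling the blocks gives a Jordan form
J =
  [-1,  1,  0, 0]
  [ 0, -1,  1, 0]
  [ 0,  0, -1, 0]
  [ 0,  0,  0, 6]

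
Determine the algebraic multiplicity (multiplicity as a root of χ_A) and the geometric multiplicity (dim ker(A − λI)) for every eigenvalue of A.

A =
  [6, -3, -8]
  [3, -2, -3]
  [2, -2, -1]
λ = 1: alg = 3, geom = 1

Step 1 — factor the characteristic polynomial to read off the algebraic multiplicities:
  χ_A(x) = (x - 1)^3

Step 2 — compute geometric multiplicities via the rank-nullity identity g(λ) = n − rank(A − λI):
  rank(A − (1)·I) = 2, so dim ker(A − (1)·I) = n − 2 = 1

Summary:
  λ = 1: algebraic multiplicity = 3, geometric multiplicity = 1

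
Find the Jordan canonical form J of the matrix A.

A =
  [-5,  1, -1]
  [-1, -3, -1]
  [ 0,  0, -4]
J_2(-4) ⊕ J_1(-4)

The characteristic polynomial is
  det(x·I − A) = x^3 + 12*x^2 + 48*x + 64 = (x + 4)^3

Eigenvalues and multiplicities (the geometric multiplicity of λ is n − rank(A − λI), which equals the number of Jordan blocks for λ):
  λ = -4: algebraic multiplicity = 3, geometric multiplicity = 2

Determining the block sizes for each eigenvalue:
  λ = -4: 2 blocks summing to 3 forces exactly one block of size 2 and the rest size 1 → block sizes [2, 1]

Assembling the blocks gives a Jordan form
J =
  [-4,  1,  0]
  [ 0, -4,  0]
  [ 0,  0, -4]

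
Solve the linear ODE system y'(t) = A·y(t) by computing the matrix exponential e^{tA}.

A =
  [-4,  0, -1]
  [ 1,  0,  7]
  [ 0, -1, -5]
e^{tA} =
  [t^2*exp(-3*t)/2 - t*exp(-3*t) + exp(-3*t), t^2*exp(-3*t)/2, 3*t^2*exp(-3*t)/2 - t*exp(-3*t)]
  [t^2*exp(-3*t) + t*exp(-3*t), t^2*exp(-3*t) + 3*t*exp(-3*t) + exp(-3*t), 3*t^2*exp(-3*t) + 7*t*exp(-3*t)]
  [-t^2*exp(-3*t)/2, -t^2*exp(-3*t)/2 - t*exp(-3*t), -3*t^2*exp(-3*t)/2 - 2*t*exp(-3*t) + exp(-3*t)]

Strategy: write A = P · J · P⁻¹ where J is a Jordan canonical form, so e^{tA} = P · e^{tJ} · P⁻¹, and e^{tJ} can be computed block-by-block.

A has Jordan form
J =
  [-3,  1,  0]
  [ 0, -3,  1]
  [ 0,  0, -3]
(up to reordering of blocks).

Per-block formulas:
  For a 3×3 Jordan block J_3(-3): exp(t · J_3(-3)) = e^(-3t)·(I + t·N + (t^2/2)·N^2), where N is the 3×3 nilpotent shift.

After assembling e^{tJ} and conjugating by P, we get:

e^{tA} =
  [t^2*exp(-3*t)/2 - t*exp(-3*t) + exp(-3*t), t^2*exp(-3*t)/2, 3*t^2*exp(-3*t)/2 - t*exp(-3*t)]
  [t^2*exp(-3*t) + t*exp(-3*t), t^2*exp(-3*t) + 3*t*exp(-3*t) + exp(-3*t), 3*t^2*exp(-3*t) + 7*t*exp(-3*t)]
  [-t^2*exp(-3*t)/2, -t^2*exp(-3*t)/2 - t*exp(-3*t), -3*t^2*exp(-3*t)/2 - 2*t*exp(-3*t) + exp(-3*t)]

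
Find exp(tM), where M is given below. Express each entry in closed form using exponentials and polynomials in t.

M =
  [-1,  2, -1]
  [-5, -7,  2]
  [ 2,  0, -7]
e^{tM} =
  [2*t^2*exp(-5*t) + 4*t*exp(-5*t) + exp(-5*t), 2*t^2*exp(-5*t) + 2*t*exp(-5*t), t^2*exp(-5*t) - t*exp(-5*t)]
  [-3*t^2*exp(-5*t) - 5*t*exp(-5*t), -3*t^2*exp(-5*t) - 2*t*exp(-5*t) + exp(-5*t), -3*t^2*exp(-5*t)/2 + 2*t*exp(-5*t)]
  [2*t^2*exp(-5*t) + 2*t*exp(-5*t), 2*t^2*exp(-5*t), t^2*exp(-5*t) - 2*t*exp(-5*t) + exp(-5*t)]

Strategy: write M = P · J · P⁻¹ where J is a Jordan canonical form, so e^{tM} = P · e^{tJ} · P⁻¹, and e^{tJ} can be computed block-by-block.

M has Jordan form
J =
  [-5,  1,  0]
  [ 0, -5,  1]
  [ 0,  0, -5]
(up to reordering of blocks).

Per-block formulas:
  For a 3×3 Jordan block J_3(-5): exp(t · J_3(-5)) = e^(-5t)·(I + t·N + (t^2/2)·N^2), where N is the 3×3 nilpotent shift.

After assembling e^{tJ} and conjugating by P, we get:

e^{tM} =
  [2*t^2*exp(-5*t) + 4*t*exp(-5*t) + exp(-5*t), 2*t^2*exp(-5*t) + 2*t*exp(-5*t), t^2*exp(-5*t) - t*exp(-5*t)]
  [-3*t^2*exp(-5*t) - 5*t*exp(-5*t), -3*t^2*exp(-5*t) - 2*t*exp(-5*t) + exp(-5*t), -3*t^2*exp(-5*t)/2 + 2*t*exp(-5*t)]
  [2*t^2*exp(-5*t) + 2*t*exp(-5*t), 2*t^2*exp(-5*t), t^2*exp(-5*t) - 2*t*exp(-5*t) + exp(-5*t)]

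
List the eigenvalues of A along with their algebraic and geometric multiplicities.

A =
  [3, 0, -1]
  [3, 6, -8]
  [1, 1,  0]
λ = 3: alg = 3, geom = 1

Step 1 — factor the characteristic polynomial to read off the algebraic multiplicities:
  χ_A(x) = (x - 3)^3

Step 2 — compute geometric multiplicities via the rank-nullity identity g(λ) = n − rank(A − λI):
  rank(A − (3)·I) = 2, so dim ker(A − (3)·I) = n − 2 = 1

Summary:
  λ = 3: algebraic multiplicity = 3, geometric multiplicity = 1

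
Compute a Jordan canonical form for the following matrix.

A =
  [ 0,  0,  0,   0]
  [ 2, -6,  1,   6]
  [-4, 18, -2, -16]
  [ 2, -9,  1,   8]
J_3(0) ⊕ J_1(0)

The characteristic polynomial is
  det(x·I − A) = x^4

Eigenvalues and multiplicities (the geometric multiplicity of λ is n − rank(A − λI), which equals the number of Jordan blocks for λ):
  λ = 0: algebraic multiplicity = 4, geometric multiplicity = 2

Determining the block sizes for each eigenvalue:
  λ = 0: with am = 4 and gm = 2, the partition is not yet determined (e.g. several partitions of 4 into 2 parts exist). Let N = A − (0)·I. Computing rank(N^1) = 2, rank(N^2) = 1, rank(N^3) = 0; the number of blocks of size ≥ j is rank(N^{j−1}) − rank(N^j), giving [2, 1, 1]. So we have 1 block(s) of size 3, 1 block(s) of size 1 → block sizes [3, 1]

Assembling the blocks gives a Jordan form
J =
  [0, 1, 0, 0]
  [0, 0, 1, 0]
  [0, 0, 0, 0]
  [0, 0, 0, 0]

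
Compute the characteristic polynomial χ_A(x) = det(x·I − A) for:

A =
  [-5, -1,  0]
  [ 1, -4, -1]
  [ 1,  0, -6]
x^3 + 15*x^2 + 75*x + 125

Expanding det(x·I − A) (e.g. by cofactor expansion or by noting that A is similar to its Jordan form J, which has the same characteristic polynomial as A) gives
  χ_A(x) = x^3 + 15*x^2 + 75*x + 125
which factors as (x + 5)^3. The eigenvalues (with algebraic multiplicities) are λ = -5 with multiplicity 3.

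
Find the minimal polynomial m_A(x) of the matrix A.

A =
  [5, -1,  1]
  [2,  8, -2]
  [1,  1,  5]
x^2 - 12*x + 36

The characteristic polynomial is χ_A(x) = (x - 6)^3, so the eigenvalues are known. The minimal polynomial is
  m_A(x) = Π_λ (x − λ)^{k_λ}
where k_λ is the size of the *largest* Jordan block for λ (equivalently, the smallest k with (A − λI)^k v = 0 for every generalised eigenvector v of λ).

  λ = 6: largest Jordan block has size 2, contributing (x − 6)^2

So m_A(x) = (x - 6)^2 = x^2 - 12*x + 36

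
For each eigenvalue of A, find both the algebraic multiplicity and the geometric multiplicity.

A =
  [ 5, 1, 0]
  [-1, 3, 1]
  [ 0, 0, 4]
λ = 4: alg = 3, geom = 1

Step 1 — factor the characteristic polynomial to read off the algebraic multiplicities:
  χ_A(x) = (x - 4)^3

Step 2 — compute geometric multiplicities via the rank-nullity identity g(λ) = n − rank(A − λI):
  rank(A − (4)·I) = 2, so dim ker(A − (4)·I) = n − 2 = 1

Summary:
  λ = 4: algebraic multiplicity = 3, geometric multiplicity = 1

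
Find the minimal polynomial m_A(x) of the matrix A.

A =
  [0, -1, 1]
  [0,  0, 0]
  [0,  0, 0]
x^2

The characteristic polynomial is χ_A(x) = x^3, so the eigenvalues are known. The minimal polynomial is
  m_A(x) = Π_λ (x − λ)^{k_λ}
where k_λ is the size of the *largest* Jordan block for λ (equivalently, the smallest k with (A − λI)^k v = 0 for every generalised eigenvector v of λ).

  λ = 0: largest Jordan block has size 2, contributing (x − 0)^2

So m_A(x) = x^2 = x^2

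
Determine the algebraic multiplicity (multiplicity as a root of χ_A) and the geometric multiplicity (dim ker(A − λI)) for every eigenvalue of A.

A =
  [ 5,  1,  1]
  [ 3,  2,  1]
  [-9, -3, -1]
λ = 2: alg = 3, geom = 1

Step 1 — factor the characteristic polynomial to read off the algebraic multiplicities:
  χ_A(x) = (x - 2)^3

Step 2 — compute geometric multiplicities via the rank-nullity identity g(λ) = n − rank(A − λI):
  rank(A − (2)·I) = 2, so dim ker(A − (2)·I) = n − 2 = 1

Summary:
  λ = 2: algebraic multiplicity = 3, geometric multiplicity = 1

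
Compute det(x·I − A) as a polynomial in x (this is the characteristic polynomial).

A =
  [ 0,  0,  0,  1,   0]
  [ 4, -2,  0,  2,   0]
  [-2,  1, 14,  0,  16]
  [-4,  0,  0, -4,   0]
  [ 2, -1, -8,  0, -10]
x^5 + 2*x^4 - 24*x^3 - 112*x^2 - 176*x - 96

Expanding det(x·I − A) (e.g. by cofactor expansion or by noting that A is similar to its Jordan form J, which has the same characteristic polynomial as A) gives
  χ_A(x) = x^5 + 2*x^4 - 24*x^3 - 112*x^2 - 176*x - 96
which factors as (x - 6)*(x + 2)^4. The eigenvalues (with algebraic multiplicities) are λ = -2 with multiplicity 4, λ = 6 with multiplicity 1.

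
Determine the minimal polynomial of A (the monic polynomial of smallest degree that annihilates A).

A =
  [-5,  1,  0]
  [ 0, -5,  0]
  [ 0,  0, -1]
x^3 + 11*x^2 + 35*x + 25

The characteristic polynomial is χ_A(x) = (x + 1)*(x + 5)^2, so the eigenvalues are known. The minimal polynomial is
  m_A(x) = Π_λ (x − λ)^{k_λ}
where k_λ is the size of the *largest* Jordan block for λ (equivalently, the smallest k with (A − λI)^k v = 0 for every generalised eigenvector v of λ).

  λ = -5: largest Jordan block has size 2, contributing (x + 5)^2
  λ = -1: largest Jordan block has size 1, contributing (x + 1)

So m_A(x) = (x + 1)*(x + 5)^2 = x^3 + 11*x^2 + 35*x + 25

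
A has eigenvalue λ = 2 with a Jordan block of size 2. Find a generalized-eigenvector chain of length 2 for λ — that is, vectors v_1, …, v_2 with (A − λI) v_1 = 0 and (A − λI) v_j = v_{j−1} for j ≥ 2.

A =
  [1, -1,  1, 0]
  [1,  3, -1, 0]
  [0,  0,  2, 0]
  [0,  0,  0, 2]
A Jordan chain for λ = 2 of length 2:
v_1 = (-1, 1, 0, 0)ᵀ
v_2 = (1, 0, 0, 0)ᵀ

Let N = A − (2)·I. We want v_2 with N^2 v_2 = 0 but N^1 v_2 ≠ 0; then v_{j-1} := N · v_j for j = 2, …, 2.

Pick v_2 = (1, 0, 0, 0)ᵀ.
Then v_1 = N · v_2 = (-1, 1, 0, 0)ᵀ.

Sanity check: (A − (2)·I) v_1 = (0, 0, 0, 0)ᵀ = 0. ✓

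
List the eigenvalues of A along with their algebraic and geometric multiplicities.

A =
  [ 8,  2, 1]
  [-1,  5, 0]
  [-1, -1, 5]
λ = 6: alg = 3, geom = 1

Step 1 — factor the characteristic polynomial to read off the algebraic multiplicities:
  χ_A(x) = (x - 6)^3

Step 2 — compute geometric multiplicities via the rank-nullity identity g(λ) = n − rank(A − λI):
  rank(A − (6)·I) = 2, so dim ker(A − (6)·I) = n − 2 = 1

Summary:
  λ = 6: algebraic multiplicity = 3, geometric multiplicity = 1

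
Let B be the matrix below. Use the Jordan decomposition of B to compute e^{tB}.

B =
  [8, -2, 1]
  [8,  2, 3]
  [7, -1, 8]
e^{tB} =
  [-5*t^2*exp(6*t)/2 + 2*t*exp(6*t) + exp(6*t), 3*t^2*exp(6*t)/2 - 2*t*exp(6*t), -t^2*exp(6*t) + t*exp(6*t)]
  [5*t^2*exp(6*t)/2 + 8*t*exp(6*t), -3*t^2*exp(6*t)/2 - 4*t*exp(6*t) + exp(6*t), t^2*exp(6*t) + 3*t*exp(6*t)]
  [10*t^2*exp(6*t) + 7*t*exp(6*t), -6*t^2*exp(6*t) - t*exp(6*t), 4*t^2*exp(6*t) + 2*t*exp(6*t) + exp(6*t)]

Strategy: write B = P · J · P⁻¹ where J is a Jordan canonical form, so e^{tB} = P · e^{tJ} · P⁻¹, and e^{tJ} can be computed block-by-block.

B has Jordan form
J =
  [6, 1, 0]
  [0, 6, 1]
  [0, 0, 6]
(up to reordering of blocks).

Per-block formulas:
  For a 3×3 Jordan block J_3(6): exp(t · J_3(6)) = e^(6t)·(I + t·N + (t^2/2)·N^2), where N is the 3×3 nilpotent shift.

After assembling e^{tJ} and conjugating by P, we get:

e^{tB} =
  [-5*t^2*exp(6*t)/2 + 2*t*exp(6*t) + exp(6*t), 3*t^2*exp(6*t)/2 - 2*t*exp(6*t), -t^2*exp(6*t) + t*exp(6*t)]
  [5*t^2*exp(6*t)/2 + 8*t*exp(6*t), -3*t^2*exp(6*t)/2 - 4*t*exp(6*t) + exp(6*t), t^2*exp(6*t) + 3*t*exp(6*t)]
  [10*t^2*exp(6*t) + 7*t*exp(6*t), -6*t^2*exp(6*t) - t*exp(6*t), 4*t^2*exp(6*t) + 2*t*exp(6*t) + exp(6*t)]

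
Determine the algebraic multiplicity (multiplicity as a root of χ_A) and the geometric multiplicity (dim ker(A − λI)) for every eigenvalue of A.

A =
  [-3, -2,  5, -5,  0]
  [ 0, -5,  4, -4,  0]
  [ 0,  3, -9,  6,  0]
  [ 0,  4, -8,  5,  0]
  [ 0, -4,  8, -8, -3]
λ = -3: alg = 5, geom = 3

Step 1 — factor the characteristic polynomial to read off the algebraic multiplicities:
  χ_A(x) = (x + 3)^5

Step 2 — compute geometric multiplicities via the rank-nullity identity g(λ) = n − rank(A − λI):
  rank(A − (-3)·I) = 2, so dim ker(A − (-3)·I) = n − 2 = 3

Summary:
  λ = -3: algebraic multiplicity = 5, geometric multiplicity = 3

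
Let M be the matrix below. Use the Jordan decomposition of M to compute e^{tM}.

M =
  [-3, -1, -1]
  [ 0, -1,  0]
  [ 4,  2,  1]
e^{tM} =
  [-2*t*exp(-t) + exp(-t), -t*exp(-t), -t*exp(-t)]
  [0, exp(-t), 0]
  [4*t*exp(-t), 2*t*exp(-t), 2*t*exp(-t) + exp(-t)]

Strategy: write M = P · J · P⁻¹ where J is a Jordan canonical form, so e^{tM} = P · e^{tJ} · P⁻¹, and e^{tJ} can be computed block-by-block.

M has Jordan form
J =
  [-1,  1,  0]
  [ 0, -1,  0]
  [ 0,  0, -1]
(up to reordering of blocks).

Per-block formulas:
  For a 2×2 Jordan block J_2(-1): exp(t · J_2(-1)) = e^(-1t)·(I + t·N), where N is the 2×2 nilpotent shift.
  For a 1×1 block at λ = -1: exp(t · [-1]) = [e^(-1t)].

After assembling e^{tJ} and conjugating by P, we get:

e^{tM} =
  [-2*t*exp(-t) + exp(-t), -t*exp(-t), -t*exp(-t)]
  [0, exp(-t), 0]
  [4*t*exp(-t), 2*t*exp(-t), 2*t*exp(-t) + exp(-t)]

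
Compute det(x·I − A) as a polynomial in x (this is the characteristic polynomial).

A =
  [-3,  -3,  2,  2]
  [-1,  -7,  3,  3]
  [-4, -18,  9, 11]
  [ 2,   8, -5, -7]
x^4 + 8*x^3 + 24*x^2 + 32*x + 16

Expanding det(x·I − A) (e.g. by cofactor expansion or by noting that A is similar to its Jordan form J, which has the same characteristic polynomial as A) gives
  χ_A(x) = x^4 + 8*x^3 + 24*x^2 + 32*x + 16
which factors as (x + 2)^4. The eigenvalues (with algebraic multiplicities) are λ = -2 with multiplicity 4.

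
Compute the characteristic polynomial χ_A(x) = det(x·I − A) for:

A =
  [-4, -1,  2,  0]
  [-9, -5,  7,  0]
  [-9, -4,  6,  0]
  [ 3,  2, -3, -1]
x^4 + 4*x^3 + 6*x^2 + 4*x + 1

Expanding det(x·I − A) (e.g. by cofactor expansion or by noting that A is similar to its Jordan form J, which has the same characteristic polynomial as A) gives
  χ_A(x) = x^4 + 4*x^3 + 6*x^2 + 4*x + 1
which factors as (x + 1)^4. The eigenvalues (with algebraic multiplicities) are λ = -1 with multiplicity 4.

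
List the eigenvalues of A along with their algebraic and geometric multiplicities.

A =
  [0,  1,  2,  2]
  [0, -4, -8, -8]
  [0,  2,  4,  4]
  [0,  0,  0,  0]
λ = 0: alg = 4, geom = 3

Step 1 — factor the characteristic polynomial to read off the algebraic multiplicities:
  χ_A(x) = x^4

Step 2 — compute geometric multiplicities via the rank-nullity identity g(λ) = n − rank(A − λI):
  rank(A − (0)·I) = 1, so dim ker(A − (0)·I) = n − 1 = 3

Summary:
  λ = 0: algebraic multiplicity = 4, geometric multiplicity = 3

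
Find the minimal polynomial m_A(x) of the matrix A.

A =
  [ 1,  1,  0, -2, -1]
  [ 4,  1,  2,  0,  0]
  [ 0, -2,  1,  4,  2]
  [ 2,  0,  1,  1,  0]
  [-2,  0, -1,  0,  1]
x^3 - 3*x^2 + 3*x - 1

The characteristic polynomial is χ_A(x) = (x - 1)^5, so the eigenvalues are known. The minimal polynomial is
  m_A(x) = Π_λ (x − λ)^{k_λ}
where k_λ is the size of the *largest* Jordan block for λ (equivalently, the smallest k with (A − λI)^k v = 0 for every generalised eigenvector v of λ).

  λ = 1: largest Jordan block has size 3, contributing (x − 1)^3

So m_A(x) = (x - 1)^3 = x^3 - 3*x^2 + 3*x - 1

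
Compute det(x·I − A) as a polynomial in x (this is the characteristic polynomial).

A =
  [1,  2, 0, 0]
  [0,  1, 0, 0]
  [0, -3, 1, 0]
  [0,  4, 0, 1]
x^4 - 4*x^3 + 6*x^2 - 4*x + 1

Expanding det(x·I − A) (e.g. by cofactor expansion or by noting that A is similar to its Jordan form J, which has the same characteristic polynomial as A) gives
  χ_A(x) = x^4 - 4*x^3 + 6*x^2 - 4*x + 1
which factors as (x - 1)^4. The eigenvalues (with algebraic multiplicities) are λ = 1 with multiplicity 4.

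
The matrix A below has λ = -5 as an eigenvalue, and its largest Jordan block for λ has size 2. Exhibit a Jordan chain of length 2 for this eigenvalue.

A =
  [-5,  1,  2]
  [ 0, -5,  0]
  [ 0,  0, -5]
A Jordan chain for λ = -5 of length 2:
v_1 = (1, 0, 0)ᵀ
v_2 = (0, 1, 0)ᵀ

Let N = A − (-5)·I. We want v_2 with N^2 v_2 = 0 but N^1 v_2 ≠ 0; then v_{j-1} := N · v_j for j = 2, …, 2.

Pick v_2 = (0, 1, 0)ᵀ.
Then v_1 = N · v_2 = (1, 0, 0)ᵀ.

Sanity check: (A − (-5)·I) v_1 = (0, 0, 0)ᵀ = 0. ✓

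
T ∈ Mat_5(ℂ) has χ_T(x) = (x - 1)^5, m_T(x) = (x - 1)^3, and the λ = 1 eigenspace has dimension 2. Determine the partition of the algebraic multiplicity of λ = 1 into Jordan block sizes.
Block sizes for λ = 1: [3, 2]

Step 1 — from the characteristic polynomial, algebraic multiplicity of λ = 1 is 5. From dim ker(T − (1)·I) = 2, there are exactly 2 Jordan blocks for λ = 1.
Step 2 — from the minimal polynomial, the factor (x − 1)^3 tells us the largest block for λ = 1 has size 3.
Step 3 — with total size 5, 2 blocks, and largest block 3, the block sizes (in nonincreasing order) are [3, 2].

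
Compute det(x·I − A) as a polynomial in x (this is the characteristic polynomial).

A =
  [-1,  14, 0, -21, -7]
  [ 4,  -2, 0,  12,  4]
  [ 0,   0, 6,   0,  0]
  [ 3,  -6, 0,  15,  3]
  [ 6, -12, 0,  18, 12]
x^5 - 30*x^4 + 360*x^3 - 2160*x^2 + 6480*x - 7776

Expanding det(x·I − A) (e.g. by cofactor expansion or by noting that A is similar to its Jordan form J, which has the same characteristic polynomial as A) gives
  χ_A(x) = x^5 - 30*x^4 + 360*x^3 - 2160*x^2 + 6480*x - 7776
which factors as (x - 6)^5. The eigenvalues (with algebraic multiplicities) are λ = 6 with multiplicity 5.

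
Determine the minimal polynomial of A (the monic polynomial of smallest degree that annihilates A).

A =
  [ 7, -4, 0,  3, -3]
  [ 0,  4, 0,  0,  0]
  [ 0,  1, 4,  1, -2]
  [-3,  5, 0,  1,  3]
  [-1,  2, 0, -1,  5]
x^3 - 13*x^2 + 56*x - 80

The characteristic polynomial is χ_A(x) = (x - 5)*(x - 4)^4, so the eigenvalues are known. The minimal polynomial is
  m_A(x) = Π_λ (x − λ)^{k_λ}
where k_λ is the size of the *largest* Jordan block for λ (equivalently, the smallest k with (A − λI)^k v = 0 for every generalised eigenvector v of λ).

  λ = 4: largest Jordan block has size 2, contributing (x − 4)^2
  λ = 5: largest Jordan block has size 1, contributing (x − 5)

So m_A(x) = (x - 5)*(x - 4)^2 = x^3 - 13*x^2 + 56*x - 80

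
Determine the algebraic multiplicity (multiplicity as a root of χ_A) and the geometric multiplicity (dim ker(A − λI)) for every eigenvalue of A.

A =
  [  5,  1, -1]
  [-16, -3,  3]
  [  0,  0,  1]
λ = 1: alg = 3, geom = 1

Step 1 — factor the characteristic polynomial to read off the algebraic multiplicities:
  χ_A(x) = (x - 1)^3

Step 2 — compute geometric multiplicities via the rank-nullity identity g(λ) = n − rank(A − λI):
  rank(A − (1)·I) = 2, so dim ker(A − (1)·I) = n − 2 = 1

Summary:
  λ = 1: algebraic multiplicity = 3, geometric multiplicity = 1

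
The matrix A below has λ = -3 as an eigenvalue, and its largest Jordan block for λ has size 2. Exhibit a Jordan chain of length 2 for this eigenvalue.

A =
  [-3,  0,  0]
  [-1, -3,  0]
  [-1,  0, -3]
A Jordan chain for λ = -3 of length 2:
v_1 = (0, -1, -1)ᵀ
v_2 = (1, 0, 0)ᵀ

Let N = A − (-3)·I. We want v_2 with N^2 v_2 = 0 but N^1 v_2 ≠ 0; then v_{j-1} := N · v_j for j = 2, …, 2.

Pick v_2 = (1, 0, 0)ᵀ.
Then v_1 = N · v_2 = (0, -1, -1)ᵀ.

Sanity check: (A − (-3)·I) v_1 = (0, 0, 0)ᵀ = 0. ✓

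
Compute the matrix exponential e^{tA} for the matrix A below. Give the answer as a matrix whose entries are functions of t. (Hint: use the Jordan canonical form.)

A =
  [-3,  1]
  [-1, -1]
e^{tA} =
  [-t*exp(-2*t) + exp(-2*t), t*exp(-2*t)]
  [-t*exp(-2*t), t*exp(-2*t) + exp(-2*t)]

Strategy: write A = P · J · P⁻¹ where J is a Jordan canonical form, so e^{tA} = P · e^{tJ} · P⁻¹, and e^{tJ} can be computed block-by-block.

A has Jordan form
J =
  [-2,  1]
  [ 0, -2]
(up to reordering of blocks).

Per-block formulas:
  For a 2×2 Jordan block J_2(-2): exp(t · J_2(-2)) = e^(-2t)·(I + t·N), where N is the 2×2 nilpotent shift.

After assembling e^{tJ} and conjugating by P, we get:

e^{tA} =
  [-t*exp(-2*t) + exp(-2*t), t*exp(-2*t)]
  [-t*exp(-2*t), t*exp(-2*t) + exp(-2*t)]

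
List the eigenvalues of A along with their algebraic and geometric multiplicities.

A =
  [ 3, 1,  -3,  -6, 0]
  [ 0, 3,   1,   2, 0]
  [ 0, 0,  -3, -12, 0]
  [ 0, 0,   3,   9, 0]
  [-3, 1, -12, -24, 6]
λ = 3: alg = 4, geom = 2; λ = 6: alg = 1, geom = 1

Step 1 — factor the characteristic polynomial to read off the algebraic multiplicities:
  χ_A(x) = (x - 6)*(x - 3)^4

Step 2 — compute geometric multiplicities via the rank-nullity identity g(λ) = n − rank(A − λI):
  rank(A − (3)·I) = 3, so dim ker(A − (3)·I) = n − 3 = 2
  rank(A − (6)·I) = 4, so dim ker(A − (6)·I) = n − 4 = 1

Summary:
  λ = 3: algebraic multiplicity = 4, geometric multiplicity = 2
  λ = 6: algebraic multiplicity = 1, geometric multiplicity = 1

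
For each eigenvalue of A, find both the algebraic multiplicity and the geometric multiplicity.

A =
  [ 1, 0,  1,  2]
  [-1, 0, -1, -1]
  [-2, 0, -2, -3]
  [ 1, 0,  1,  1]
λ = 0: alg = 4, geom = 2

Step 1 — factor the characteristic polynomial to read off the algebraic multiplicities:
  χ_A(x) = x^4

Step 2 — compute geometric multiplicities via the rank-nullity identity g(λ) = n − rank(A − λI):
  rank(A − (0)·I) = 2, so dim ker(A − (0)·I) = n − 2 = 2

Summary:
  λ = 0: algebraic multiplicity = 4, geometric multiplicity = 2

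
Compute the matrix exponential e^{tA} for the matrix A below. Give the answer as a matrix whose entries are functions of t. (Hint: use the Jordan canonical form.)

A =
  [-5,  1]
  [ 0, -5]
e^{tA} =
  [exp(-5*t), t*exp(-5*t)]
  [0, exp(-5*t)]

Strategy: write A = P · J · P⁻¹ where J is a Jordan canonical form, so e^{tA} = P · e^{tJ} · P⁻¹, and e^{tJ} can be computed block-by-block.

A has Jordan form
J =
  [-5,  1]
  [ 0, -5]
(up to reordering of blocks).

Per-block formulas:
  For a 2×2 Jordan block J_2(-5): exp(t · J_2(-5)) = e^(-5t)·(I + t·N), where N is the 2×2 nilpotent shift.

After assembling e^{tJ} and conjugating by P, we get:

e^{tA} =
  [exp(-5*t), t*exp(-5*t)]
  [0, exp(-5*t)]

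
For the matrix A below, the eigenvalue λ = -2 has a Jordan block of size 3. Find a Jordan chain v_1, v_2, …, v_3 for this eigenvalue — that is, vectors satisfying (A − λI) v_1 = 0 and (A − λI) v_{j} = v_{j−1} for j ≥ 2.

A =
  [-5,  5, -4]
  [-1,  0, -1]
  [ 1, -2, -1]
A Jordan chain for λ = -2 of length 3:
v_1 = (3, 1, -1)ᵀ
v_2 = (5, 2, -2)ᵀ
v_3 = (0, 1, 0)ᵀ

Let N = A − (-2)·I. We want v_3 with N^3 v_3 = 0 but N^2 v_3 ≠ 0; then v_{j-1} := N · v_j for j = 3, …, 2.

Pick v_3 = (0, 1, 0)ᵀ.
Then v_2 = N · v_3 = (5, 2, -2)ᵀ.
Then v_1 = N · v_2 = (3, 1, -1)ᵀ.

Sanity check: (A − (-2)·I) v_1 = (0, 0, 0)ᵀ = 0. ✓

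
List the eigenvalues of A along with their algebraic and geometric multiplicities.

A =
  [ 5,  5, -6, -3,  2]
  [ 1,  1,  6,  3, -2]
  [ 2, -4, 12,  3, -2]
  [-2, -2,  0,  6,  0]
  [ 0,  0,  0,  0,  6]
λ = 6: alg = 5, geom = 3

Step 1 — factor the characteristic polynomial to read off the algebraic multiplicities:
  χ_A(x) = (x - 6)^5

Step 2 — compute geometric multiplicities via the rank-nullity identity g(λ) = n − rank(A − λI):
  rank(A − (6)·I) = 2, so dim ker(A − (6)·I) = n − 2 = 3

Summary:
  λ = 6: algebraic multiplicity = 5, geometric multiplicity = 3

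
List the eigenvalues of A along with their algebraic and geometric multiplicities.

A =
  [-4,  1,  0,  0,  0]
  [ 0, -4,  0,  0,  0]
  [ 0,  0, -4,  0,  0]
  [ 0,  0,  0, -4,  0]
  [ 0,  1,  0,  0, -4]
λ = -4: alg = 5, geom = 4

Step 1 — factor the characteristic polynomial to read off the algebraic multiplicities:
  χ_A(x) = (x + 4)^5

Step 2 — compute geometric multiplicities via the rank-nullity identity g(λ) = n − rank(A − λI):
  rank(A − (-4)·I) = 1, so dim ker(A − (-4)·I) = n − 1 = 4

Summary:
  λ = -4: algebraic multiplicity = 5, geometric multiplicity = 4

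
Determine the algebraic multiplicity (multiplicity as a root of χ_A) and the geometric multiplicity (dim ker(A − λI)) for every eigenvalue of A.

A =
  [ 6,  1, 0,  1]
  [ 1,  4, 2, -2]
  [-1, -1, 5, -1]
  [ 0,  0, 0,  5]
λ = 5: alg = 4, geom = 2

Step 1 — factor the characteristic polynomial to read off the algebraic multiplicities:
  χ_A(x) = (x - 5)^4

Step 2 — compute geometric multiplicities via the rank-nullity identity g(λ) = n − rank(A − λI):
  rank(A − (5)·I) = 2, so dim ker(A − (5)·I) = n − 2 = 2

Summary:
  λ = 5: algebraic multiplicity = 4, geometric multiplicity = 2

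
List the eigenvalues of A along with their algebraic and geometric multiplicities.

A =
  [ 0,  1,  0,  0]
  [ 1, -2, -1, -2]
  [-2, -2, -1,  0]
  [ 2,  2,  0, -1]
λ = -1: alg = 4, geom = 2

Step 1 — factor the characteristic polynomial to read off the algebraic multiplicities:
  χ_A(x) = (x + 1)^4

Step 2 — compute geometric multiplicities via the rank-nullity identity g(λ) = n − rank(A − λI):
  rank(A − (-1)·I) = 2, so dim ker(A − (-1)·I) = n − 2 = 2

Summary:
  λ = -1: algebraic multiplicity = 4, geometric multiplicity = 2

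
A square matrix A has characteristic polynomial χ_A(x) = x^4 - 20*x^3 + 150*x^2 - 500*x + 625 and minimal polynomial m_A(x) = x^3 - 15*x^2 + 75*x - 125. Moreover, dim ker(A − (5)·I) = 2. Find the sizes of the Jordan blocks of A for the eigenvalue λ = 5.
Block sizes for λ = 5: [3, 1]

Step 1 — from the characteristic polynomial, algebraic multiplicity of λ = 5 is 4. From dim ker(A − (5)·I) = 2, there are exactly 2 Jordan blocks for λ = 5.
Step 2 — from the minimal polynomial, the factor (x − 5)^3 tells us the largest block for λ = 5 has size 3.
Step 3 — with total size 4, 2 blocks, and largest block 3, the block sizes (in nonincreasing order) are [3, 1].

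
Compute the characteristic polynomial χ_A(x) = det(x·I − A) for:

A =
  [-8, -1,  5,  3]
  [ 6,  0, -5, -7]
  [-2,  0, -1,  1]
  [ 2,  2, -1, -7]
x^4 + 16*x^3 + 96*x^2 + 256*x + 256

Expanding det(x·I − A) (e.g. by cofactor expansion or by noting that A is similar to its Jordan form J, which has the same characteristic polynomial as A) gives
  χ_A(x) = x^4 + 16*x^3 + 96*x^2 + 256*x + 256
which factors as (x + 4)^4. The eigenvalues (with algebraic multiplicities) are λ = -4 with multiplicity 4.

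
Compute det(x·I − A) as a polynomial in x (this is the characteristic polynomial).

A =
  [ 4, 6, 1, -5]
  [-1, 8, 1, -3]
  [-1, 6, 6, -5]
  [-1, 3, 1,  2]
x^4 - 20*x^3 + 150*x^2 - 500*x + 625

Expanding det(x·I − A) (e.g. by cofactor expansion or by noting that A is similar to its Jordan form J, which has the same characteristic polynomial as A) gives
  χ_A(x) = x^4 - 20*x^3 + 150*x^2 - 500*x + 625
which factors as (x - 5)^4. The eigenvalues (with algebraic multiplicities) are λ = 5 with multiplicity 4.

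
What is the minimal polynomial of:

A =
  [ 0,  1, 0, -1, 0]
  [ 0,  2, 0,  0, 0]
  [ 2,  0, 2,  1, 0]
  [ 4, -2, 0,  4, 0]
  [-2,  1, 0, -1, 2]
x^2 - 4*x + 4

The characteristic polynomial is χ_A(x) = (x - 2)^5, so the eigenvalues are known. The minimal polynomial is
  m_A(x) = Π_λ (x − λ)^{k_λ}
where k_λ is the size of the *largest* Jordan block for λ (equivalently, the smallest k with (A − λI)^k v = 0 for every generalised eigenvector v of λ).

  λ = 2: largest Jordan block has size 2, contributing (x − 2)^2

So m_A(x) = (x - 2)^2 = x^2 - 4*x + 4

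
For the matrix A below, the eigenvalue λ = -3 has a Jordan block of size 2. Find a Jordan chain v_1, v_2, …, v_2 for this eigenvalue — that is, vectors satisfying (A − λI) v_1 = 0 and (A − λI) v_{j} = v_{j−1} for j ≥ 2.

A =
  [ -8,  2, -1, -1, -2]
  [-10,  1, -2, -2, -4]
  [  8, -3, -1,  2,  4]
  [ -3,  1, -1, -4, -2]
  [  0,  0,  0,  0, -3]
A Jordan chain for λ = -3 of length 2:
v_1 = (-5, -10, 8, -3, 0)ᵀ
v_2 = (1, 0, 0, 0, 0)ᵀ

Let N = A − (-3)·I. We want v_2 with N^2 v_2 = 0 but N^1 v_2 ≠ 0; then v_{j-1} := N · v_j for j = 2, …, 2.

Pick v_2 = (1, 0, 0, 0, 0)ᵀ.
Then v_1 = N · v_2 = (-5, -10, 8, -3, 0)ᵀ.

Sanity check: (A − (-3)·I) v_1 = (0, 0, 0, 0, 0)ᵀ = 0. ✓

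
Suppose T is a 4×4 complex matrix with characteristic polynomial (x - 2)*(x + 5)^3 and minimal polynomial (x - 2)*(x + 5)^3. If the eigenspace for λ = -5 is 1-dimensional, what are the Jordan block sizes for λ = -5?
Block sizes for λ = -5: [3]

Step 1 — from the characteristic polynomial, algebraic multiplicity of λ = -5 is 3. From dim ker(T − (-5)·I) = 1, there are exactly 1 Jordan blocks for λ = -5.
Step 2 — from the minimal polynomial, the factor (x + 5)^3 tells us the largest block for λ = -5 has size 3.
Step 3 — with total size 3, 1 blocks, and largest block 3, the block sizes (in nonincreasing order) are [3].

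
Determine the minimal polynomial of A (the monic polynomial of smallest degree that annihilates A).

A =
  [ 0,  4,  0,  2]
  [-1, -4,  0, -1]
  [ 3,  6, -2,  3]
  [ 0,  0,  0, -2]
x^2 + 4*x + 4

The characteristic polynomial is χ_A(x) = (x + 2)^4, so the eigenvalues are known. The minimal polynomial is
  m_A(x) = Π_λ (x − λ)^{k_λ}
where k_λ is the size of the *largest* Jordan block for λ (equivalently, the smallest k with (A − λI)^k v = 0 for every generalised eigenvector v of λ).

  λ = -2: largest Jordan block has size 2, contributing (x + 2)^2

So m_A(x) = (x + 2)^2 = x^2 + 4*x + 4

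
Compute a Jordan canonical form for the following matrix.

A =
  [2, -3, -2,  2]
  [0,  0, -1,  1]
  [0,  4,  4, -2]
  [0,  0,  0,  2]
J_3(2) ⊕ J_1(2)

The characteristic polynomial is
  det(x·I − A) = x^4 - 8*x^3 + 24*x^2 - 32*x + 16 = (x - 2)^4

Eigenvalues and multiplicities (the geometric multiplicity of λ is n − rank(A − λI), which equals the number of Jordan blocks for λ):
  λ = 2: algebraic multiplicity = 4, geometric multiplicity = 2

Determining the block sizes for each eigenvalue:
  λ = 2: with am = 4 and gm = 2, the partition is not yet determined (e.g. several partitions of 4 into 2 parts exist). Let N = A − (2)·I. Computing rank(N^1) = 2, rank(N^2) = 1, rank(N^3) = 0; the number of blocks of size ≥ j is rank(N^{j−1}) − rank(N^j), giving [2, 1, 1]. So we have 1 block(s) of size 3, 1 block(s) of size 1 → block sizes [3, 1]

Assembling the blocks gives a Jordan form
J =
  [2, 1, 0, 0]
  [0, 2, 1, 0]
  [0, 0, 2, 0]
  [0, 0, 0, 2]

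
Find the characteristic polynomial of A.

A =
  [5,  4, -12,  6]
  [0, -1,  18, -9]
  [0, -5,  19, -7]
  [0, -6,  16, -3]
x^4 - 20*x^3 + 150*x^2 - 500*x + 625

Expanding det(x·I − A) (e.g. by cofactor expansion or by noting that A is similar to its Jordan form J, which has the same characteristic polynomial as A) gives
  χ_A(x) = x^4 - 20*x^3 + 150*x^2 - 500*x + 625
which factors as (x - 5)^4. The eigenvalues (with algebraic multiplicities) are λ = 5 with multiplicity 4.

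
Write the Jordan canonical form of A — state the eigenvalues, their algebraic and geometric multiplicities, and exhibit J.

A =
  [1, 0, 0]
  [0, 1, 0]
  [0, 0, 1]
J_1(1) ⊕ J_1(1) ⊕ J_1(1)

The characteristic polynomial is
  det(x·I − A) = x^3 - 3*x^2 + 3*x - 1 = (x - 1)^3

Eigenvalues and multiplicities (the geometric multiplicity of λ is n − rank(A − λI), which equals the number of Jordan blocks for λ):
  λ = 1: algebraic multiplicity = 3, geometric multiplicity = 3

Determining the block sizes for each eigenvalue:
  λ = 1: gm = am = 3, so every block has size 1 → block sizes [1, 1, 1]

Assembling the blocks gives a Jordan form
J =
  [1, 0, 0]
  [0, 1, 0]
  [0, 0, 1]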